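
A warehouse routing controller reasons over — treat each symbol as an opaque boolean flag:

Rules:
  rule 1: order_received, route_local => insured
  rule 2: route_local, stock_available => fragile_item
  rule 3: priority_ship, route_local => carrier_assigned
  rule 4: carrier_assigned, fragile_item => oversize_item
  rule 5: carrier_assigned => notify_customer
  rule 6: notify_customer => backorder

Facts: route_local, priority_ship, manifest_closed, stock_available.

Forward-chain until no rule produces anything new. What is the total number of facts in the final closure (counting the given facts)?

9

[1] rule 2 [route_local, stock_available => fragile_item]; rule 3 [priority_ship, route_local => carrier_assigned]. ⇒ new: fragile_item, carrier_assigned.
[2] rule 4 [carrier_assigned, fragile_item => oversize_item]; rule 5 [carrier_assigned => notify_customer]. ⇒ new: oversize_item, notify_customer.
[3] rule 6 [notify_customer => backorder]. ⇒ new: backorder.
Closure: {backorder, carrier_assigned, fragile_item, manifest_closed, notify_customer, oversize_item, priority_ship, route_local, stock_available} — 9 facts.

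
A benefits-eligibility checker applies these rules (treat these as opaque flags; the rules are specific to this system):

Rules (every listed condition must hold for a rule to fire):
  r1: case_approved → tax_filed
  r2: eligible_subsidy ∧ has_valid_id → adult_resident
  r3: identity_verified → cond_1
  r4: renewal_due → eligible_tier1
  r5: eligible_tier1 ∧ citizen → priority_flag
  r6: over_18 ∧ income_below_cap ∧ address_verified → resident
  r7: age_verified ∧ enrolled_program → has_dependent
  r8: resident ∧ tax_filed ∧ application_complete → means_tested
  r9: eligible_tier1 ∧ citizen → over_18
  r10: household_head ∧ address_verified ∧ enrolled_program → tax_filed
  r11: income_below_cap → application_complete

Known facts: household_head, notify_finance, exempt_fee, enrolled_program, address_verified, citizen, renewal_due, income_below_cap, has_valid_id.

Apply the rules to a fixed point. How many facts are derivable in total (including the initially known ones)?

Round 1 — r4, r10, r11, derive eligible_tier1, tax_filed, application_complete.
Round 2 — r5, r9, derive priority_flag, over_18.
Round 3 — r6, derive resident.
Round 4 — r8, derive means_tested.
Closure: {address_verified, application_complete, citizen, eligible_tier1, enrolled_program, exempt_fee, has_valid_id, household_head, income_below_cap, means_tested, notify_finance, over_18, priority_flag, renewal_due, resident, tax_filed} — 16 facts.

16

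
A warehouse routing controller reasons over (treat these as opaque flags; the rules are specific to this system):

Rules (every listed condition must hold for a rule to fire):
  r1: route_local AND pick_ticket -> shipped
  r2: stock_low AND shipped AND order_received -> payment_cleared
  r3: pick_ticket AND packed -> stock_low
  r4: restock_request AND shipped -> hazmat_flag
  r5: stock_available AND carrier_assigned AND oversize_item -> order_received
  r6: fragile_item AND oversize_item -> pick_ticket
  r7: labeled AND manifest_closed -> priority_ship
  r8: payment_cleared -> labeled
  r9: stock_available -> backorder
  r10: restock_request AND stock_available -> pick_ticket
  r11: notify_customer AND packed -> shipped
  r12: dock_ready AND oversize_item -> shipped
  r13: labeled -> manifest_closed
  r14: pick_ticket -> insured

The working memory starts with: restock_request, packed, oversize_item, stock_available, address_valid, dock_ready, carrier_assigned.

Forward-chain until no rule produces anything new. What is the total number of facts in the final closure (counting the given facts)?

[1] r5 [stock_available AND carrier_assigned AND oversize_item -> order_received]; r9 [stock_available -> backorder]; r10 [restock_request AND stock_available -> pick_ticket]; r12 [dock_ready AND oversize_item -> shipped]. ⇒ new: order_received, backorder, pick_ticket, shipped.
[2] r3 [pick_ticket AND packed -> stock_low]; r4 [restock_request AND shipped -> hazmat_flag]; r14 [pick_ticket -> insured]. ⇒ new: stock_low, hazmat_flag, insured.
[3] r2 [stock_low AND shipped AND order_received -> payment_cleared]. ⇒ new: payment_cleared.
[4] r8 [payment_cleared -> labeled]. ⇒ new: labeled.
[5] r13 [labeled -> manifest_closed]. ⇒ new: manifest_closed.
[6] r7 [labeled AND manifest_closed -> priority_ship]. ⇒ new: priority_ship.
Closure: {address_valid, backorder, carrier_assigned, dock_ready, hazmat_flag, insured, labeled, manifest_closed, order_received, oversize_item, packed, payment_cleared, pick_ticket, priority_ship, restock_request, shipped, stock_available, stock_low} — 18 facts.

18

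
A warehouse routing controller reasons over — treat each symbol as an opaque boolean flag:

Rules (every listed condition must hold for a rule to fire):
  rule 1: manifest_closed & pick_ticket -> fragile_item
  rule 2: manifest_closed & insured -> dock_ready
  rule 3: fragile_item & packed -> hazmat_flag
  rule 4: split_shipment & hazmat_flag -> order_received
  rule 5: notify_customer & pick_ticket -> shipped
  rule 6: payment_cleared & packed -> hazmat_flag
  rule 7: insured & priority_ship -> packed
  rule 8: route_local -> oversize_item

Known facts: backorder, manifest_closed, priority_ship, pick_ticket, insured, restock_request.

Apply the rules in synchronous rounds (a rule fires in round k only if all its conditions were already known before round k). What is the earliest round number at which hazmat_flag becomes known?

Round 1 — rule 1, rule 2, rule 7, derive fragile_item, dock_ready, packed.
Round 2 — rule 3, derive hazmat_flag.
hazmat_flag first appears in round 2.

2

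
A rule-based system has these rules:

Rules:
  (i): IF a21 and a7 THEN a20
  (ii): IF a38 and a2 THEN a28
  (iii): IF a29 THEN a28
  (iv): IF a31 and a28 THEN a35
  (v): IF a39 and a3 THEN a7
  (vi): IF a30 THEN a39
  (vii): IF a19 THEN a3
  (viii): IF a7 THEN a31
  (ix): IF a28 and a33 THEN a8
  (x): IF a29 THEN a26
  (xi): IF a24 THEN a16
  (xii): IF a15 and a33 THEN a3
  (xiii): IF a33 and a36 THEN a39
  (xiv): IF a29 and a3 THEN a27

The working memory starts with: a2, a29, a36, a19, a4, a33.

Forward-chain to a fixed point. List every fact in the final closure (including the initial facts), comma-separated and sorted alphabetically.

Round 1 fires (iii), (vii), (x), (xiii), giving a28, a3, a26, a39.
Round 2 fires (v), (ix), (xiv), giving a7, a8, a27.
Round 3 fires (viii), giving a31.
Round 4 fires (iv), giving a35.

a19, a2, a26, a27, a28, a29, a3, a31, a33, a35, a36, a39, a4, a7, a8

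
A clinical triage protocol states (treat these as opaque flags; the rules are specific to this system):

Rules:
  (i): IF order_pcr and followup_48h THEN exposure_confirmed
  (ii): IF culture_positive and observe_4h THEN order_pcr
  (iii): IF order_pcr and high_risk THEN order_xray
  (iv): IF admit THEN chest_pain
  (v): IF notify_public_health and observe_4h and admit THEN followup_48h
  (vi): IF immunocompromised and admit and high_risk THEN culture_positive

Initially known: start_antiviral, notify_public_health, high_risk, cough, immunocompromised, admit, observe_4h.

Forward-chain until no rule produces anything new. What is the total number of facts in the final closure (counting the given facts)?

Round 1 fires (iv), (v), (vi), giving chest_pain, followup_48h, culture_positive.
Round 2 fires (ii), giving order_pcr.
Round 3 fires (i), (iii), giving exposure_confirmed, order_xray.
Closure: {admit, chest_pain, cough, culture_positive, exposure_confirmed, followup_48h, high_risk, immunocompromised, notify_public_health, observe_4h, order_pcr, order_xray, start_antiviral} — 13 facts.

13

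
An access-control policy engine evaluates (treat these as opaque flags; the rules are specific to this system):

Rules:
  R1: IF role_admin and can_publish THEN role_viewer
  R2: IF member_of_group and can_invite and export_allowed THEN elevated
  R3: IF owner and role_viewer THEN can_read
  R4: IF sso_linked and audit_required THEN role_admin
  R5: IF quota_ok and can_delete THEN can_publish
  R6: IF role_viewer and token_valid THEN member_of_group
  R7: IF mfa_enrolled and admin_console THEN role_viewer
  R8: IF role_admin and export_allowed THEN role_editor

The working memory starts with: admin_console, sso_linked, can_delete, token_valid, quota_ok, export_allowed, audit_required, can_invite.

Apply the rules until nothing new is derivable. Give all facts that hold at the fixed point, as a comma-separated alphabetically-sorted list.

admin_console, audit_required, can_delete, can_invite, can_publish, elevated, export_allowed, member_of_group, quota_ok, role_admin, role_editor, role_viewer, sso_linked, token_valid

Round 1 — R4, R5, derive role_admin, can_publish.
Round 2 — R1, R8, derive role_viewer, role_editor.
Round 3 — R6, derive member_of_group.
Round 4 — R2, derive elevated.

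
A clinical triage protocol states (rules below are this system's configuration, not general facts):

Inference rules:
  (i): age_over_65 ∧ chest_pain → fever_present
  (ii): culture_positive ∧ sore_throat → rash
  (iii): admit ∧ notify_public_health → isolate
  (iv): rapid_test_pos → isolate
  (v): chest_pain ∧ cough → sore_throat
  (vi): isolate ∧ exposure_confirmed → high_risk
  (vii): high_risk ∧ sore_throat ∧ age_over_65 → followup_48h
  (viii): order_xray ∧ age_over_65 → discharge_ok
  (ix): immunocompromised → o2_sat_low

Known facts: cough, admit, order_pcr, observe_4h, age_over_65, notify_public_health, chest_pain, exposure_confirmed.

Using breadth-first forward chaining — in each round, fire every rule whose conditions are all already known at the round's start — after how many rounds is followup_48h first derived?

Round 1: (i) [age_over_65 ∧ chest_pain → fever_present]; (iii) [admit ∧ notify_public_health → isolate]; (v) [chest_pain ∧ cough → sore_throat]. Adds fever_present, isolate, sore_throat.
Round 2: (vi) [isolate ∧ exposure_confirmed → high_risk]. Adds high_risk.
Round 3: (vii) [high_risk ∧ sore_throat ∧ age_over_65 → followup_48h]. Adds followup_48h.
followup_48h first appears in round 3.

3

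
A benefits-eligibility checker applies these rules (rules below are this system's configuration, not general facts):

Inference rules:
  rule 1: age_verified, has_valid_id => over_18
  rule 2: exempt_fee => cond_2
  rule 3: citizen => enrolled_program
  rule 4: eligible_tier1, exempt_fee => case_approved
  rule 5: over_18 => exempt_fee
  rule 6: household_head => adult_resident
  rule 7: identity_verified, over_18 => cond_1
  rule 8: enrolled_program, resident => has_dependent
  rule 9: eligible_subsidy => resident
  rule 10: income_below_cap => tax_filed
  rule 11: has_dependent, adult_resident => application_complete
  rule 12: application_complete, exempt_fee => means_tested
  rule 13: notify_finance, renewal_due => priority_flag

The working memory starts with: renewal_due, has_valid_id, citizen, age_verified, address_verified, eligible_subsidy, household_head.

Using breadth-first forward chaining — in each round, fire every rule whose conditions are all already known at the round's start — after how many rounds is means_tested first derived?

4

[1] rule 1 [age_verified, has_valid_id => over_18]; rule 3 [citizen => enrolled_program]; rule 6 [household_head => adult_resident]; rule 9 [eligible_subsidy => resident]. ⇒ new: over_18, enrolled_program, adult_resident, resident.
[2] rule 5 [over_18 => exempt_fee]; rule 8 [enrolled_program, resident => has_dependent]. ⇒ new: exempt_fee, has_dependent.
[3] rule 2 [exempt_fee => cond_2]; rule 11 [has_dependent, adult_resident => application_complete]. ⇒ new: cond_2, application_complete.
[4] rule 12 [application_complete, exempt_fee => means_tested]. ⇒ new: means_tested.
means_tested first appears in round 4.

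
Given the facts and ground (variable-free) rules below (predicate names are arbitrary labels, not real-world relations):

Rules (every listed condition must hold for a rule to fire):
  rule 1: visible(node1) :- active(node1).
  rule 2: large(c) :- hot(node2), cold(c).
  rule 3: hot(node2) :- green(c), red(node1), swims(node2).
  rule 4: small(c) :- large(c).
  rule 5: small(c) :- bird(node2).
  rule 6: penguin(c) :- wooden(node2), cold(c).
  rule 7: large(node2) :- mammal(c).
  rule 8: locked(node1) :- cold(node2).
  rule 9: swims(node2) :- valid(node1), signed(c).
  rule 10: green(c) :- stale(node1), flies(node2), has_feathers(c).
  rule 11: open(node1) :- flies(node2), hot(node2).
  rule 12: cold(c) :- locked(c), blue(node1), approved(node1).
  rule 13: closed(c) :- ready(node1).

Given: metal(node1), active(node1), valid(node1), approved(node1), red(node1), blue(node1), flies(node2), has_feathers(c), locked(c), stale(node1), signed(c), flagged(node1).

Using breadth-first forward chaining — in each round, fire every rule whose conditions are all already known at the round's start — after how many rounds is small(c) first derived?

[1] rule 1 [visible(node1) :- active(node1).]; rule 9 [swims(node2) :- valid(node1), signed(c).]; rule 10 [green(c) :- stale(node1), flies(node2), has_feathers(c).]; rule 12 [cold(c) :- locked(c), blue(node1), approved(node1).]. ⇒ new: visible(node1), swims(node2), green(c), cold(c).
[2] rule 3 [hot(node2) :- green(c), red(node1), swims(node2).]. ⇒ new: hot(node2).
[3] rule 2 [large(c) :- hot(node2), cold(c).]; rule 11 [open(node1) :- flies(node2), hot(node2).]. ⇒ new: large(c), open(node1).
[4] rule 4 [small(c) :- large(c).]. ⇒ new: small(c).
small(c) first appears in round 4.

4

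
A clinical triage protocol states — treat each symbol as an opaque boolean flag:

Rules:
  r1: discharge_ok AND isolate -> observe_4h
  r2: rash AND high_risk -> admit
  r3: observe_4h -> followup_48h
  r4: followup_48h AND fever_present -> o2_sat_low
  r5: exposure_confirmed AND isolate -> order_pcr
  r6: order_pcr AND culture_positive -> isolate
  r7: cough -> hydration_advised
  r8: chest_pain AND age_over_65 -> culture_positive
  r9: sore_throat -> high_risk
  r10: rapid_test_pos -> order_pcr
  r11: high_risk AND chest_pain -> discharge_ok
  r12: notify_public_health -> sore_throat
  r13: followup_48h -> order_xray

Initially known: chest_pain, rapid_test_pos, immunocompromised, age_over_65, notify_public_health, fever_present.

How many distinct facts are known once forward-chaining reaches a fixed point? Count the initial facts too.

16

Round 1 fires r8, r10, r12, giving culture_positive, order_pcr, sore_throat.
Round 2 fires r6, r9, giving isolate, high_risk.
Round 3 fires r11, giving discharge_ok.
Round 4 fires r1, giving observe_4h.
Round 5 fires r3, giving followup_48h.
Round 6 fires r4, r13, giving o2_sat_low, order_xray.
Closure: {age_over_65, chest_pain, culture_positive, discharge_ok, fever_present, followup_48h, high_risk, immunocompromised, isolate, notify_public_health, o2_sat_low, observe_4h, order_pcr, order_xray, rapid_test_pos, sore_throat} — 16 facts.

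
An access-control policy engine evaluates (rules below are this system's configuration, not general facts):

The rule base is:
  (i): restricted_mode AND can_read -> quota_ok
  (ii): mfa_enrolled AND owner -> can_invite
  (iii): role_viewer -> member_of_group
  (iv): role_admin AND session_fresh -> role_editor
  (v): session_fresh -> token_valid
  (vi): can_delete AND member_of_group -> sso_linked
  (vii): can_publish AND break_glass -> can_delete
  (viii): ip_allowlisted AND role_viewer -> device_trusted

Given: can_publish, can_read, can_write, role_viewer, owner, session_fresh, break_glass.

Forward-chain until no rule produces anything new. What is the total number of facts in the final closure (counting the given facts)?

11

Round 1: (iii) [role_viewer -> member_of_group]; (v) [session_fresh -> token_valid]; (vii) [can_publish AND break_glass -> can_delete]. New: member_of_group, token_valid, can_delete.
Round 2: (vi) [can_delete AND member_of_group -> sso_linked]. New: sso_linked.
Closure: {break_glass, can_delete, can_publish, can_read, can_write, member_of_group, owner, role_viewer, session_fresh, sso_linked, token_valid} — 11 facts.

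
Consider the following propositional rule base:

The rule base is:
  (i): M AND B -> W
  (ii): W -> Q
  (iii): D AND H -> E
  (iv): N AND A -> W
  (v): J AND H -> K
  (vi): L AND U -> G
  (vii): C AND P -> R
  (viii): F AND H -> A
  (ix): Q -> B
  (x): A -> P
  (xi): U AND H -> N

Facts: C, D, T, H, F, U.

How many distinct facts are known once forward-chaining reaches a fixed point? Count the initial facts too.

14

Round 1 fires (iii), (viii), (xi), giving E, A, N.
Round 2 fires (iv), (x), giving W, P.
Round 3 fires (ii), (vii), giving Q, R.
Round 4 fires (ix), giving B.
Closure: {A, B, C, D, E, F, H, N, P, Q, R, T, U, W} — 14 facts.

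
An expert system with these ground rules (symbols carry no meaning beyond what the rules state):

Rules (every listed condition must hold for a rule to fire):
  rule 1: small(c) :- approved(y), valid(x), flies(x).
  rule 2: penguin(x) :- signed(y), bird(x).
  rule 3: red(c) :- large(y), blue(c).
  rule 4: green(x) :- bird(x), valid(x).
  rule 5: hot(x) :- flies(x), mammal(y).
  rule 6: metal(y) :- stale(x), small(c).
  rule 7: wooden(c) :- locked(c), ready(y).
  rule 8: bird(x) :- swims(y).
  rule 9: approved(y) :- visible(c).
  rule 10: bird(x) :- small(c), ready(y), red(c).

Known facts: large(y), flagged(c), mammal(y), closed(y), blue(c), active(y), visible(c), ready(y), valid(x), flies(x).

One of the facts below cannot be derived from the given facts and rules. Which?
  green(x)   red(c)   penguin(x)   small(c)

Round 1: rule 3 [red(c) :- large(y), blue(c).]; rule 5 [hot(x) :- flies(x), mammal(y).]; rule 9 [approved(y) :- visible(c).]. Adds red(c), hot(x), approved(y).
Round 2: rule 1 [small(c) :- approved(y), valid(x), flies(x).]. Adds small(c).
Round 3: rule 10 [bird(x) :- small(c), ready(y), red(c).]. Adds bird(x).
Round 4: rule 4 [green(x) :- bird(x), valid(x).]. Adds green(x).
Derived: small(c) (round 2), green(x) (round 4), red(c) (round 1). penguin(x) never appears in any round.

penguin(x)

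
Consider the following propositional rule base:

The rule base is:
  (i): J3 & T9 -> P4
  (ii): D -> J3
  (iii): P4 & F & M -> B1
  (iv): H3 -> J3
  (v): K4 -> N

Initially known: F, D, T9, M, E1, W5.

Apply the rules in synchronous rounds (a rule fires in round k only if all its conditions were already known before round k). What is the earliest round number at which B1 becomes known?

Round 1: (ii) [D -> J3]. Adds J3.
Round 2: (i) [J3 & T9 -> P4]. Adds P4.
Round 3: (iii) [P4 & F & M -> B1]. Adds B1.
B1 first appears in round 3.

3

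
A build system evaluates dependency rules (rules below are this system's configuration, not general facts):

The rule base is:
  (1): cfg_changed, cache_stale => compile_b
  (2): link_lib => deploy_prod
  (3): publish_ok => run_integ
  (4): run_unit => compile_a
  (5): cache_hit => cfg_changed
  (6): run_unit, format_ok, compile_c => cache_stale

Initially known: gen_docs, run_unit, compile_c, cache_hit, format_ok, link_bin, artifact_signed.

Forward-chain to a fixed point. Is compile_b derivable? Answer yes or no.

[1] (4) [run_unit => compile_a]; (5) [cache_hit => cfg_changed]; (6) [run_unit, format_ok, compile_c => cache_stale]. ⇒ new: compile_a, cfg_changed, cache_stale.
[2] (1) [cfg_changed, cache_stale => compile_b]. ⇒ new: compile_b.
compile_b appears in round 2, so it is derivable.

yes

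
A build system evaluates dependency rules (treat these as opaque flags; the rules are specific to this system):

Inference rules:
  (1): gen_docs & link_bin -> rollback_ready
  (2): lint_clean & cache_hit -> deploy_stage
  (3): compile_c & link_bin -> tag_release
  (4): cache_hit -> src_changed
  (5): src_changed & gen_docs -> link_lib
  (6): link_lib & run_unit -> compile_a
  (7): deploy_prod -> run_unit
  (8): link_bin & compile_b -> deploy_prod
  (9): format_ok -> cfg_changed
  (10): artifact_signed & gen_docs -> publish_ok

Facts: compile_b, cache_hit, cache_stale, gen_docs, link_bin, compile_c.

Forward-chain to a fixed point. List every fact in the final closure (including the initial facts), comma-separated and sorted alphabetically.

[1] (1) [gen_docs & link_bin -> rollback_ready]; (3) [compile_c & link_bin -> tag_release]; (4) [cache_hit -> src_changed]; (8) [link_bin & compile_b -> deploy_prod]. ⇒ new: rollback_ready, tag_release, src_changed, deploy_prod.
[2] (5) [src_changed & gen_docs -> link_lib]; (7) [deploy_prod -> run_unit]. ⇒ new: link_lib, run_unit.
[3] (6) [link_lib & run_unit -> compile_a]. ⇒ new: compile_a.

cache_hit, cache_stale, compile_a, compile_b, compile_c, deploy_prod, gen_docs, link_bin, link_lib, rollback_ready, run_unit, src_changed, tag_release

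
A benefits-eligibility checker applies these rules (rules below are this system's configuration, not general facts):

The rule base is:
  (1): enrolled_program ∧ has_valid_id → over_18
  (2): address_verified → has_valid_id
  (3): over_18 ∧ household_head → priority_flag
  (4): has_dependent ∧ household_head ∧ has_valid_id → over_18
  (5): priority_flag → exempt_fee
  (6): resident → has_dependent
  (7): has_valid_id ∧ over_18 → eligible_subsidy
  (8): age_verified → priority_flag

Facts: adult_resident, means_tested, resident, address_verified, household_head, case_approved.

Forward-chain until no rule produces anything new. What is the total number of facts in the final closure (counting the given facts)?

12

Round 1: (2) [address_verified → has_valid_id]; (6) [resident → has_dependent]. New: has_valid_id, has_dependent.
Round 2: (4) [has_dependent ∧ household_head ∧ has_valid_id → over_18]. New: over_18.
Round 3: (3) [over_18 ∧ household_head → priority_flag]; (7) [has_valid_id ∧ over_18 → eligible_subsidy]. New: priority_flag, eligible_subsidy.
Round 4: (5) [priority_flag → exempt_fee]. New: exempt_fee.
Closure: {address_verified, adult_resident, case_approved, eligible_subsidy, exempt_fee, has_dependent, has_valid_id, household_head, means_tested, over_18, priority_flag, resident} — 12 facts.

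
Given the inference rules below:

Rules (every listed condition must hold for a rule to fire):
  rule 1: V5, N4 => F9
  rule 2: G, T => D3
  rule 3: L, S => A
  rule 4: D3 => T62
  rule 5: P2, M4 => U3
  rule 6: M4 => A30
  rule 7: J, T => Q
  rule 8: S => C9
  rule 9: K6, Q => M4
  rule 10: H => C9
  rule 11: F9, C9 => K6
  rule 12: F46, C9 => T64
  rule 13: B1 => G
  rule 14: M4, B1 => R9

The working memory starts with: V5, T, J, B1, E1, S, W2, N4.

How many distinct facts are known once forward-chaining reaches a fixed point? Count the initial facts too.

[1] rule 1 [V5, N4 => F9]; rule 7 [J, T => Q]; rule 8 [S => C9]; rule 13 [B1 => G]. ⇒ new: F9, Q, C9, G.
[2] rule 2 [G, T => D3]; rule 11 [F9, C9 => K6]. ⇒ new: D3, K6.
[3] rule 4 [D3 => T62]; rule 9 [K6, Q => M4]. ⇒ new: T62, M4.
[4] rule 6 [M4 => A30]; rule 14 [M4, B1 => R9]. ⇒ new: A30, R9.
Closure: {A30, B1, C9, D3, E1, F9, G, J, K6, M4, N4, Q, R9, S, T, T62, V5, W2} — 18 facts.

18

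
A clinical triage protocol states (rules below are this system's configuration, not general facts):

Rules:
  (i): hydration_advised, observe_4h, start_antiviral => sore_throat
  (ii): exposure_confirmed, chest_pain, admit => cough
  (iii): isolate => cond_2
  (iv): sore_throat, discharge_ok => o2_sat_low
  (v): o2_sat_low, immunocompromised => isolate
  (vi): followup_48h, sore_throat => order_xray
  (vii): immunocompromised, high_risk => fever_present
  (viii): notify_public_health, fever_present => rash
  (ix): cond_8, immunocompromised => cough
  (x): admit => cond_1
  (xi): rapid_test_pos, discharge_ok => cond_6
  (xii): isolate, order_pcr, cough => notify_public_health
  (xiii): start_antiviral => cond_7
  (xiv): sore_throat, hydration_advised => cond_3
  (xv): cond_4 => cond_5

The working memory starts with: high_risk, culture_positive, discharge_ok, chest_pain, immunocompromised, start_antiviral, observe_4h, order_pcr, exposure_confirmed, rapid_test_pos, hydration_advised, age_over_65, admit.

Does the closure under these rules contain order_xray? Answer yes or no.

no

Round 1: (i) [hydration_advised, observe_4h, start_antiviral => sore_throat]; (ii) [exposure_confirmed, chest_pain, admit => cough]; (vii) [immunocompromised, high_risk => fever_present]; (x) [admit => cond_1]; (xi) [rapid_test_pos, discharge_ok => cond_6]; (xiii) [start_antiviral => cond_7]. New: sore_throat, cough, fever_present, cond_1, cond_6, cond_7.
Round 2: (iv) [sore_throat, discharge_ok => o2_sat_low]; (xiv) [sore_throat, hydration_advised => cond_3]. New: o2_sat_low, cond_3.
Round 3: (v) [o2_sat_low, immunocompromised => isolate]. New: isolate.
Round 4: (iii) [isolate => cond_2]; (xii) [isolate, order_pcr, cough => notify_public_health]. New: cond_2, notify_public_health.
Round 5: (viii) [notify_public_health, fever_present => rash]. New: rash.
Fixed point reached. order_xray is concluded only by (vi); (vi) needs followup_48h (never derived).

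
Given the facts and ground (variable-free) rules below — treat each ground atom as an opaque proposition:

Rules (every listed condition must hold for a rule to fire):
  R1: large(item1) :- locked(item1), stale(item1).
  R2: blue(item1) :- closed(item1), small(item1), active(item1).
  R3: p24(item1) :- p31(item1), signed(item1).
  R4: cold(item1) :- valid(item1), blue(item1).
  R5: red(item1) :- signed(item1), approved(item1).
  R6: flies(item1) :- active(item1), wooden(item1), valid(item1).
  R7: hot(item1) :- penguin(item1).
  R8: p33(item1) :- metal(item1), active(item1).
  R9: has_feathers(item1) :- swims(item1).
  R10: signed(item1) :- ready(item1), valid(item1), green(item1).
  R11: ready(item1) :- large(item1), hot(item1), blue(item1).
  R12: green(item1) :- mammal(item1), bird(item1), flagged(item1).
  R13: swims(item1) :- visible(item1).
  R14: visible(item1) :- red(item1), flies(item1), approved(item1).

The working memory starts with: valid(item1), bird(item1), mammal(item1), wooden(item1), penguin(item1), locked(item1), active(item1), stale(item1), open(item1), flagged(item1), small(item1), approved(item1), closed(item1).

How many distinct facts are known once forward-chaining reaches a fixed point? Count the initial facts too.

25

Round 1: R1 [large(item1) :- locked(item1), stale(item1).]; R2 [blue(item1) :- closed(item1), small(item1), active(item1).]; R6 [flies(item1) :- active(item1), wooden(item1), valid(item1).]; R7 [hot(item1) :- penguin(item1).]; R12 [green(item1) :- mammal(item1), bird(item1), flagged(item1).]. Adds large(item1), blue(item1), flies(item1), hot(item1), green(item1).
Round 2: R4 [cold(item1) :- valid(item1), blue(item1).]; R11 [ready(item1) :- large(item1), hot(item1), blue(item1).]. Adds cold(item1), ready(item1).
Round 3: R10 [signed(item1) :- ready(item1), valid(item1), green(item1).]. Adds signed(item1).
Round 4: R5 [red(item1) :- signed(item1), approved(item1).]. Adds red(item1).
Round 5: R14 [visible(item1) :- red(item1), flies(item1), approved(item1).]. Adds visible(item1).
Round 6: R13 [swims(item1) :- visible(item1).]. Adds swims(item1).
Round 7: R9 [has_feathers(item1) :- swims(item1).]. Adds has_feathers(item1).
Closure: {active(item1), approved(item1), bird(item1), blue(item1), closed(item1), cold(item1), flagged(item1), flies(item1), green(item1), has_feathers(item1), hot(item1), large(item1), locked(item1), mammal(item1), open(item1), penguin(item1), ready(item1), red(item1), signed(item1), small(item1), stale(item1), swims(item1), valid(item1), visible(item1), wooden(item1)} — 25 facts.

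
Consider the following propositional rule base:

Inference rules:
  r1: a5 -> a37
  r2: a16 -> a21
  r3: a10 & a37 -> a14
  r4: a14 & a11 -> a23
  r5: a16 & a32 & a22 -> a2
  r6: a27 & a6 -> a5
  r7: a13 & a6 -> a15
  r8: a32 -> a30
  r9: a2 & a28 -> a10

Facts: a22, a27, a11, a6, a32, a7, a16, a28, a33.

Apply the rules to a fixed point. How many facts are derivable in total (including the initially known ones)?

17

Round 1: r2 [a16 -> a21]; r5 [a16 & a32 & a22 -> a2]; r6 [a27 & a6 -> a5]; r8 [a32 -> a30]. New: a21, a2, a5, a30.
Round 2: r1 [a5 -> a37]; r9 [a2 & a28 -> a10]. New: a37, a10.
Round 3: r3 [a10 & a37 -> a14]. New: a14.
Round 4: r4 [a14 & a11 -> a23]. New: a23.
Closure: {a10, a11, a14, a16, a2, a21, a22, a23, a27, a28, a30, a32, a33, a37, a5, a6, a7} — 17 facts.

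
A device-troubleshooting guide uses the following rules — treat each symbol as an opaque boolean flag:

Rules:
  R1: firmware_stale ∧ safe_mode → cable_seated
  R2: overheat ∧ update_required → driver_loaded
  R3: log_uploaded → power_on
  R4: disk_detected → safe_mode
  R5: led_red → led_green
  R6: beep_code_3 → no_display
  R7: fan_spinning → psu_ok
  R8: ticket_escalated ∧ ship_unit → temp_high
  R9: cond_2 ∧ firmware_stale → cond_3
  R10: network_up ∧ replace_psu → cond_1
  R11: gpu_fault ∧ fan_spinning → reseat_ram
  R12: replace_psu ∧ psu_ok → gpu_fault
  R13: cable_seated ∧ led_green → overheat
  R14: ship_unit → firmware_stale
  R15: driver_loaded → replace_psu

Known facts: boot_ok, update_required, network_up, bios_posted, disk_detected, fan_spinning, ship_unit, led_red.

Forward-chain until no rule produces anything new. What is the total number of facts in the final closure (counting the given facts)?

19

Round 1: R4 [disk_detected → safe_mode]; R5 [led_red → led_green]; R7 [fan_spinning → psu_ok]; R14 [ship_unit → firmware_stale]. New: safe_mode, led_green, psu_ok, firmware_stale.
Round 2: R1 [firmware_stale ∧ safe_mode → cable_seated]. New: cable_seated.
Round 3: R13 [cable_seated ∧ led_green → overheat]. New: overheat.
Round 4: R2 [overheat ∧ update_required → driver_loaded]. New: driver_loaded.
Round 5: R15 [driver_loaded → replace_psu]. New: replace_psu.
Round 6: R10 [network_up ∧ replace_psu → cond_1]; R12 [replace_psu ∧ psu_ok → gpu_fault]. New: cond_1, gpu_fault.
Round 7: R11 [gpu_fault ∧ fan_spinning → reseat_ram]. New: reseat_ram.
Closure: {bios_posted, boot_ok, cable_seated, cond_1, disk_detected, driver_loaded, fan_spinning, firmware_stale, gpu_fault, led_green, led_red, network_up, overheat, psu_ok, replace_psu, reseat_ram, safe_mode, ship_unit, update_required} — 19 facts.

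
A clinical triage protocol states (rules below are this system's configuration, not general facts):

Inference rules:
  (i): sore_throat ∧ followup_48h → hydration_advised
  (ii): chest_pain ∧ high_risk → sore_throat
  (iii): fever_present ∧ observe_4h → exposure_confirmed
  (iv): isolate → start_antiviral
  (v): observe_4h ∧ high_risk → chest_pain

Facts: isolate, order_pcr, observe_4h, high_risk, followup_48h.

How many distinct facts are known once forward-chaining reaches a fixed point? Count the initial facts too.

Round 1: (iv) [isolate → start_antiviral]; (v) [observe_4h ∧ high_risk → chest_pain]. New: start_antiviral, chest_pain.
Round 2: (ii) [chest_pain ∧ high_risk → sore_throat]. New: sore_throat.
Round 3: (i) [sore_throat ∧ followup_48h → hydration_advised]. New: hydration_advised.
Closure: {chest_pain, followup_48h, high_risk, hydration_advised, isolate, observe_4h, order_pcr, sore_throat, start_antiviral} — 9 facts.

9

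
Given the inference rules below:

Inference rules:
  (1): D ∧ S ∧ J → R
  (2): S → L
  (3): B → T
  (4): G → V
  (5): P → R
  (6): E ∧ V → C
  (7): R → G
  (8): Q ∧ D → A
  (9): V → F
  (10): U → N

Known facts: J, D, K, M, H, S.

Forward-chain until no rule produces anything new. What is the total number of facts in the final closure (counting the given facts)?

11

Round 1: (1) [D ∧ S ∧ J → R]; (2) [S → L]. New: R, L.
Round 2: (7) [R → G]. New: G.
Round 3: (4) [G → V]. New: V.
Round 4: (9) [V → F]. New: F.
Closure: {D, F, G, H, J, K, L, M, R, S, V} — 11 facts.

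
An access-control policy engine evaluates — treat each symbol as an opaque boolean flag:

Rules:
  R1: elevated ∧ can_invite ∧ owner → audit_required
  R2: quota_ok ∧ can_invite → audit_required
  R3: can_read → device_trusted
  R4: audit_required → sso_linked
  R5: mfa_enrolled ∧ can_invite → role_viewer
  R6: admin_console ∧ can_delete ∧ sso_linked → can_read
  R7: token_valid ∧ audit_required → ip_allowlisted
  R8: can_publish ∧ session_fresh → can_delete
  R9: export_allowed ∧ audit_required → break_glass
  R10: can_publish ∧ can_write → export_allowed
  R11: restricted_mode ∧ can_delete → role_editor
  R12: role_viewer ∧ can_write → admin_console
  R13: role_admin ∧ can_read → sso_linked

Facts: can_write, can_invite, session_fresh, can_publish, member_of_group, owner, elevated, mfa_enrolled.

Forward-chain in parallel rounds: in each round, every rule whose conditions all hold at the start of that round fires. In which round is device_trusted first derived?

[1] R1 [elevated ∧ can_invite ∧ owner → audit_required]; R5 [mfa_enrolled ∧ can_invite → role_viewer]; R8 [can_publish ∧ session_fresh → can_delete]; R10 [can_publish ∧ can_write → export_allowed]. ⇒ new: audit_required, role_viewer, can_delete, export_allowed.
[2] R4 [audit_required → sso_linked]; R9 [export_allowed ∧ audit_required → break_glass]; R12 [role_viewer ∧ can_write → admin_console]. ⇒ new: sso_linked, break_glass, admin_console.
[3] R6 [admin_console ∧ can_delete ∧ sso_linked → can_read]. ⇒ new: can_read.
[4] R3 [can_read → device_trusted]. ⇒ new: device_trusted.
device_trusted first appears in round 4.

4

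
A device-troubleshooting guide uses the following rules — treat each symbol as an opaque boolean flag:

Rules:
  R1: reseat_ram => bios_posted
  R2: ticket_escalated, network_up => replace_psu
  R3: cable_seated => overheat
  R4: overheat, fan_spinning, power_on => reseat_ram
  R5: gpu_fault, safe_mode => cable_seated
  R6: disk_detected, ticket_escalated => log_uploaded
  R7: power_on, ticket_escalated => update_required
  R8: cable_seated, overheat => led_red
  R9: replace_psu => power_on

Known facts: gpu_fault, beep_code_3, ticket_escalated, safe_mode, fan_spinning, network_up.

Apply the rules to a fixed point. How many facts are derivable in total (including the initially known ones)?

Round 1: R2 [ticket_escalated, network_up => replace_psu]; R5 [gpu_fault, safe_mode => cable_seated]. New: replace_psu, cable_seated.
Round 2: R3 [cable_seated => overheat]; R9 [replace_psu => power_on]. New: overheat, power_on.
Round 3: R4 [overheat, fan_spinning, power_on => reseat_ram]; R7 [power_on, ticket_escalated => update_required]; R8 [cable_seated, overheat => led_red]. New: reseat_ram, update_required, led_red.
Round 4: R1 [reseat_ram => bios_posted]. New: bios_posted.
Closure: {beep_code_3, bios_posted, cable_seated, fan_spinning, gpu_fault, led_red, network_up, overheat, power_on, replace_psu, reseat_ram, safe_mode, ticket_escalated, update_required} — 14 facts.

14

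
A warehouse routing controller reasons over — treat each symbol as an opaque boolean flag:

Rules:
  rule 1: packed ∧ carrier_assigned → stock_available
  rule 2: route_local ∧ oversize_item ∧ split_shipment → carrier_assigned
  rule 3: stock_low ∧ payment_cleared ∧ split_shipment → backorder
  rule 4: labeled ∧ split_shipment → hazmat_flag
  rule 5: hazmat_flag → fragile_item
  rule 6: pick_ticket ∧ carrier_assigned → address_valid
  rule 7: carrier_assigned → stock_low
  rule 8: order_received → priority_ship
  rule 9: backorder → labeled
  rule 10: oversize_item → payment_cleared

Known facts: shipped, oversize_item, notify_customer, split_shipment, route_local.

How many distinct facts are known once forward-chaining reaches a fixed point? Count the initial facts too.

12

Round 1 — rule 2, rule 10, derive carrier_assigned, payment_cleared.
Round 2 — rule 7, derive stock_low.
Round 3 — rule 3, derive backorder.
Round 4 — rule 9, derive labeled.
Round 5 — rule 4, derive hazmat_flag.
Round 6 — rule 5, derive fragile_item.
Closure: {backorder, carrier_assigned, fragile_item, hazmat_flag, labeled, notify_customer, oversize_item, payment_cleared, route_local, shipped, split_shipment, stock_low} — 12 facts.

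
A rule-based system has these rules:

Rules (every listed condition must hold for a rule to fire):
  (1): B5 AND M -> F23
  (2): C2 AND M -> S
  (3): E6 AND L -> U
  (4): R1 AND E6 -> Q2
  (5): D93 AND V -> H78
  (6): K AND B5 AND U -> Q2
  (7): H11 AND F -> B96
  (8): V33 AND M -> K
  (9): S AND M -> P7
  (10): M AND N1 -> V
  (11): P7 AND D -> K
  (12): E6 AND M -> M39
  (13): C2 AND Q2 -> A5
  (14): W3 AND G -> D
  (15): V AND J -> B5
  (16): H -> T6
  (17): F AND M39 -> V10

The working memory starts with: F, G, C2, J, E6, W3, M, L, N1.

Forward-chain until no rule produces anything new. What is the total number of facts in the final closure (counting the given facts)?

Round 1: (2) [C2 AND M -> S]; (3) [E6 AND L -> U]; (10) [M AND N1 -> V]; (12) [E6 AND M -> M39]; (14) [W3 AND G -> D]. New: S, U, V, M39, D.
Round 2: (9) [S AND M -> P7]; (15) [V AND J -> B5]; (17) [F AND M39 -> V10]. New: P7, B5, V10.
Round 3: (1) [B5 AND M -> F23]; (11) [P7 AND D -> K]. New: F23, K.
Round 4: (6) [K AND B5 AND U -> Q2]. New: Q2.
Round 5: (13) [C2 AND Q2 -> A5]. New: A5.
Closure: {A5, B5, C2, D, E6, F, F23, G, J, K, L, M, M39, N1, P7, Q2, S, U, V, V10, W3} — 21 facts.

21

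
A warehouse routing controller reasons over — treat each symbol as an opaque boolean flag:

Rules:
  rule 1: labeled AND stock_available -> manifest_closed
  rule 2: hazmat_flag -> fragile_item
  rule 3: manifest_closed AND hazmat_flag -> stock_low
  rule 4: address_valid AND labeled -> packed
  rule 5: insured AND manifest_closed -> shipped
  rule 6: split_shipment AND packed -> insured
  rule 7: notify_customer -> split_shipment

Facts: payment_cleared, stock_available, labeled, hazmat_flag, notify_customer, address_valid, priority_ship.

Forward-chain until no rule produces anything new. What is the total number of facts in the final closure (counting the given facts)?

14

[1] rule 1 [labeled AND stock_available -> manifest_closed]; rule 2 [hazmat_flag -> fragile_item]; rule 4 [address_valid AND labeled -> packed]; rule 7 [notify_customer -> split_shipment]. ⇒ new: manifest_closed, fragile_item, packed, split_shipment.
[2] rule 3 [manifest_closed AND hazmat_flag -> stock_low]; rule 6 [split_shipment AND packed -> insured]. ⇒ new: stock_low, insured.
[3] rule 5 [insured AND manifest_closed -> shipped]. ⇒ new: shipped.
Closure: {address_valid, fragile_item, hazmat_flag, insured, labeled, manifest_closed, notify_customer, packed, payment_cleared, priority_ship, shipped, split_shipment, stock_available, stock_low} — 14 facts.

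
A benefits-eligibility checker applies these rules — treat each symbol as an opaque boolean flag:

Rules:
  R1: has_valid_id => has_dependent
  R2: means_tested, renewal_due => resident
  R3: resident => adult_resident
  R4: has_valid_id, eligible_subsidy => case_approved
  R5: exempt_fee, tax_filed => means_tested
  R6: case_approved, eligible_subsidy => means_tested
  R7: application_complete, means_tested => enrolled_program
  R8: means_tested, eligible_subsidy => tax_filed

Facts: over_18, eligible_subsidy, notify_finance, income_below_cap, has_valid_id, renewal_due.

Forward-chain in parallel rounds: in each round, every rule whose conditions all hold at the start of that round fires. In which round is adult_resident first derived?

Round 1 — R1, R4, derive has_dependent, case_approved.
Round 2 — R6, derive means_tested.
Round 3 — R2, R8, derive resident, tax_filed.
Round 4 — R3, derive adult_resident.
adult_resident first appears in round 4.

4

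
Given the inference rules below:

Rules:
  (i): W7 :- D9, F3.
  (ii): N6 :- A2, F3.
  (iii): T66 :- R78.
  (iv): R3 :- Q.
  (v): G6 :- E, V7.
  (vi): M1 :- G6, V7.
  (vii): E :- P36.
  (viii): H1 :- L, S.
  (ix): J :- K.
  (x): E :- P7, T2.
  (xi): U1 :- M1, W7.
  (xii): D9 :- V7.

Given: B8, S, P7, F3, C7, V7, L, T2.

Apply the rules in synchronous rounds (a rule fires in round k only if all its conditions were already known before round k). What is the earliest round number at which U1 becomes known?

Round 1 — (viii), (x), (xii), derive H1, E, D9.
Round 2 — (i), (v), derive W7, G6.
Round 3 — (vi), derive M1.
Round 4 — (xi), derive U1.
U1 first appears in round 4.

4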